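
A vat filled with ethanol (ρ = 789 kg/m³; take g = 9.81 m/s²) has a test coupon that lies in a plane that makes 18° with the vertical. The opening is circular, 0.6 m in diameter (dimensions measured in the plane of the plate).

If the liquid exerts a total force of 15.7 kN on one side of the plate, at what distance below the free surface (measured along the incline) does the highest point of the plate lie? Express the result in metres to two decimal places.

y_top ≈ 7.24 m

γ = ρg = 789 × 9.81 / 1000 = 7.74009 kN/m³.
A = π(0.3)² = 0.282743 m².
From F = γ·h_c·A, the centroid depth is h_c = 15.7/(7.74009 × 0.282743) = 7.17401 m.
The plate makes 18° with the vertical, i.e. θ = 90° − 18° = 72° to the horizontal. Measuring y along the incline from the free-surface line, vertical depth h = y·sinθ with sinθ = 0.951057.
Along the incline, y_c = h_c/sinθ = 7.17401/0.951057 = 7.5432 m.
The centroid is at the centre, 0.3 m below the top of the plate, so the highest point sits at y_top = 7.5432 − 0.3 = 7.2432 m along the incline.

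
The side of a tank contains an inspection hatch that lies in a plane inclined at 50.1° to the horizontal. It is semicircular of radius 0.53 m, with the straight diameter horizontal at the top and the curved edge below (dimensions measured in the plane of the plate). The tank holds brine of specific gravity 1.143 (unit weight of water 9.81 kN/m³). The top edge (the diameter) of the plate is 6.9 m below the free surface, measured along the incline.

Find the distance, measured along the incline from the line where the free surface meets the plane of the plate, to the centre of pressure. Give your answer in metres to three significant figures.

γ = 1.143 × 9.81 = 11.21283 kN/m³.
Let θ = 50.1° be the plate's angle to the horizontal; measure y along the incline from where the plane meets the free surface. Vertical depth h = y·sinθ with sinθ = 0.767165.
The centroid of a semicircle lies 4r/(3π) = 0.224939 m from the diameter, here below the top edge, so y_c = 6.9 + 0.224939 = 7.12494 m and h_c = 7.12494 × 0.767165 = 5.466 m.
A = πr²/2 = π × 0.53²/2 = 0.441237 m².
Resultant F = γ·h_c·A = 11.21283 × 5.466 × 0.441237 = 27.0431 kN.
I_c = (π/8 − 8/(9π))·r⁴ = 0.109757 × 0.53⁴ = 0.00866036 m⁴.
Centre of pressure: y_p = y_c + I_c/(y_c·A) = 7.12494 + 0.00866036/(7.12494 × 0.441237) = 7.12494 + 0.00275475 = 7.12769 m along the plane.

y_p = 7.13 m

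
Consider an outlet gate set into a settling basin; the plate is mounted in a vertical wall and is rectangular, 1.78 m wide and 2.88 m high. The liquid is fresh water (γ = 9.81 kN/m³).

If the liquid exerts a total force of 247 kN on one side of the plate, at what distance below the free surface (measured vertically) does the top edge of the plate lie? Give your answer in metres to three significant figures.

d_top ≈ 3.47 m

γ = 9.81 kN/m³.
A = 1.78 × 2.88 = 5.1264 m².
From F = γ·h_c·A, the centroid depth is h_c = 247/(9.81 × 5.1264) = 4.91151 m.
The centroid lies 2.88/2 = 1.44 m below the top edge, so the top edge sits at h_top = 4.91151 − 1.44 = 3.47151 m below the surface.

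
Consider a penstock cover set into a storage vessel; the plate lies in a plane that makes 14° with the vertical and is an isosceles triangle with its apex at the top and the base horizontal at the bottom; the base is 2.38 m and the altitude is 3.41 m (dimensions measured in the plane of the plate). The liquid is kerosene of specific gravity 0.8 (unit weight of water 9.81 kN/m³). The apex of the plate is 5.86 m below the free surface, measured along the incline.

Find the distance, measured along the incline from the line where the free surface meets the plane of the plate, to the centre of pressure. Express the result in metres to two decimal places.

γ = 0.8 × 9.81 = 7.848 kN/m³.
The plate makes 14° with the vertical, i.e. θ = 90° − 14° = 76° to the horizontal. Measuring y along the incline from the free-surface line, vertical depth h = y·sinθ with sinθ = 0.970296.
With the apex up, the centroid sits 2h/3 = 2 × 3.41/3 = 2.27333 m below the apex, so y_c = 5.86 + 2.27333 = 8.13333 m and h_c = 8.13333 × 0.970296 = 7.89174 m.
A = ½ × 2.38 × 3.41 = 4.0579 m².
Resultant F = γ·h_c·A = 7.848 × 7.89174 × 4.0579 = 251.324 kN.
I_c = b·h³/36 = 2.38 × 3.41³/36 = 2.62143 m⁴.
Centre of pressure: y_p = y_c + I_c/(y_c·A) = 8.13333 + 2.62143/(8.13333 × 4.0579) = 8.13333 + 0.0794271 = 8.21276 m along the plane.

y_p = 8.21 m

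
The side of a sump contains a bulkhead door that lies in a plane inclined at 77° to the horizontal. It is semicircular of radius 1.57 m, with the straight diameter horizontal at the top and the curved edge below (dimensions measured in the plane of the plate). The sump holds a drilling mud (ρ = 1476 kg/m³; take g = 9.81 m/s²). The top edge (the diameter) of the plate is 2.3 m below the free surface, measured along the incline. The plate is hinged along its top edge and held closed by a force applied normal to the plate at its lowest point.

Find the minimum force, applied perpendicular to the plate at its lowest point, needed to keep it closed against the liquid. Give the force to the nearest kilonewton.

P ≈ 75 kN

γ = ρg = 1476 × 9.81 / 1000 = 14.47956 kN/m³.
Let θ = 77° be the plate's angle to the horizontal; measure y along the incline from where the plane meets the free surface. Vertical depth h = y·sinθ with sinθ = 0.974370.
The centroid of a semicircle lies 4r/(3π) = 0.666329 m from the diameter, here below the top edge, so y_c = 2.3 + 0.666329 = 2.96633 m and h_c = 2.96633 × 0.974370 = 2.8903 m.
A = πr²/2 = π × 1.57²/2 = 3.87186 m².
Resultant F = γ·h_c·A = 14.47956 × 2.8903 × 3.87186 = 162.038 kN.
I_c = (π/8 − 8/(9π))·r⁴ = 0.109757 × 1.57⁴ = 0.666854 m⁴.
Centre of pressure: y_p = y_c + I_c/(y_c·A) = 2.96633 + 0.666854/(2.96633 × 3.87186) = 2.96633 + 0.058062 = 3.02439 m along the plane.
The resultant acts 0.666329 + 0.058062 = 0.724391 m (along the plate) below the hinge at the top edge, so the moment about the hinge is M = F × 0.724391 = 162.038 × 0.724391 = 117.379 kN·m.
A normal force at the bottom, 1.57 m from the hinge, must supply this moment: P = 117.379/1.57 = 74.7637 kN.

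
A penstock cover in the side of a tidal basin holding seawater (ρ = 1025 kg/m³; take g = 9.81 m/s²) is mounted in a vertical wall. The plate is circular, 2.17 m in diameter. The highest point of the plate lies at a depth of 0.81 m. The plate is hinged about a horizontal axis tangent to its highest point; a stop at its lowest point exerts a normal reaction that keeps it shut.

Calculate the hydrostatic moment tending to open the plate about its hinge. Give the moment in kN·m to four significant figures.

γ = ρg = 1025 × 9.81 / 1000 = 10.05525 kN/m³.
The centroid is at the centre, 1.085 m below the top of the plate, so the centroid depth is h_c = 0.81 + 1.085 = 1.895 m.
A = π(1.085)² = 3.69836 m².
Resultant F = γ·h_c·A = 10.05525 × 1.895 × 3.69836 = 70.4711 kN.
I_c = πr⁴/4 = π × 1.085⁴/4 = 1.08845 m⁴.
Centre of pressure: y_p = y_c + I_c/(y_c·A) = 1.895 + 1.08845/(1.895 × 3.69836) = 1.895 + 0.155307 = 2.05031 m along the plane.
The resultant acts 1.085 + 0.155307 = 1.24031 m (along the plate) below the hinge at the top edge, so the moment about the hinge is M = F × 1.24031 = 70.4711 × 1.24031 = 87.406 kN·m.

M ≈ 87.41 kN·m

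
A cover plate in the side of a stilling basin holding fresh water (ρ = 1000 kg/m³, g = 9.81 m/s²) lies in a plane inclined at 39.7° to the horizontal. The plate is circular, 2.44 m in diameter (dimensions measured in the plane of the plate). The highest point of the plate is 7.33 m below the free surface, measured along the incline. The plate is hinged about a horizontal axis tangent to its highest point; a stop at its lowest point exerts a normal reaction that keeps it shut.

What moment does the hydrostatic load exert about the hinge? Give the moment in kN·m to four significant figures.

γ = ρg = 1000 × 9.81 = 9810 N/m³ = 9.81 kN/m³.
Let θ = 39.7° be the plate's angle to the horizontal; measure y along the incline from where the plane meets the free surface. Vertical depth h = y·sinθ with sinθ = 0.638768.
The centroid is at the centre, 1.22 m below the top of the plate, so y_c = 7.33 + 1.22 = 8.55 m and h_c = 8.55 × 0.638768 = 5.46147 m.
A = π(1.22)² = 4.67595 m².
Resultant F = γ·h_c·A = 9.81 × 5.46147 × 4.67595 = 250.523 kN.
I_c = πr⁴/4 = π × 1.22⁴/4 = 1.73992 m⁴.
Centre of pressure: y_p = y_c + I_c/(y_c·A) = 8.55 + 1.73992/(8.55 × 4.67595) = 8.55 + 0.0435204 = 8.59352 m along the plane.
The resultant acts 1.22 + 0.0435204 = 1.26352 m (along the plate) below the hinge at the top edge, so the moment about the hinge is M = F × 1.26352 = 250.523 × 1.26352 = 316.541 kN·m.

M ≈ 316.5 kN·m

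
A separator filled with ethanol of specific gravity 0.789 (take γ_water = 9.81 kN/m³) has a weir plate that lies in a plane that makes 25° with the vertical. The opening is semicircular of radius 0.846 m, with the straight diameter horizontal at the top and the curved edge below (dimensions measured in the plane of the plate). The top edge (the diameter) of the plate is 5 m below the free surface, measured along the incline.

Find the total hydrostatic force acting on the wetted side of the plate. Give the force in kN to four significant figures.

γ = 0.789 × 9.81 = 7.74009 kN/m³.
The plate makes 25° with the vertical, i.e. θ = 90° − 25° = 65° to the horizontal. Measuring y along the incline from the free-surface line, vertical depth h = y·sinθ with sinθ = 0.906308.
The centroid of a semicircle lies 4r/(3π) = 0.359054 m from the diameter, here below the top edge, so y_c = 5 + 0.359054 = 5.35905 m and h_c = 5.35905 × 0.906308 = 4.85695 m.
A = πr²/2 = π × 0.846²/2 = 1.12424 m².
Resultant F = γ·h_c·A = 7.74009 × 4.85695 × 1.12424 = 42.2638 kN.

F ≈ 42.26 kN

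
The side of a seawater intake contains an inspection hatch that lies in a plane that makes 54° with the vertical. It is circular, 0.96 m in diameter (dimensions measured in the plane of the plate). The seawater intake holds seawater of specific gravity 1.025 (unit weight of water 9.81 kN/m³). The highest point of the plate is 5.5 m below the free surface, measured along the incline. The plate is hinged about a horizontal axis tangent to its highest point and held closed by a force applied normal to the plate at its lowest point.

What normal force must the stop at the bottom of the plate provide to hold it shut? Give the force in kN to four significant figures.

P ≈ 13.05 kN

γ = 1.025 × 9.81 = 10.05525 kN/m³.
The plate makes 54° with the vertical, i.e. θ = 90° − 54° = 36° to the horizontal. Measuring y along the incline from the free-surface line, vertical depth h = y·sinθ with sinθ = 0.587785.
The centroid is at the centre, 0.48 m below the top of the plate, so y_c = 5.5 + 0.48 = 5.98 m and h_c = 5.98 × 0.587785 = 3.51495 m.
A = π(0.48)² = 0.723823 m².
Resultant F = γ·h_c·A = 10.05525 × 3.51495 × 0.723823 = 25.5826 kN.
I_c = πr⁴/4 = π × 0.48⁴/4 = 0.0416922 m⁴.
Centre of pressure: y_p = y_c + I_c/(y_c·A) = 5.98 + 0.0416922/(5.98 × 0.723823) = 5.98 + 0.00963211 = 5.98963 m along the plane.
The resultant acts 0.48 + 0.00963211 = 0.489632 m (along the plate) below the hinge at the top edge, so the moment about the hinge is M = F × 0.489632 = 25.5826 × 0.489632 = 12.5261 kN·m.
A normal force at the bottom, 0.96 m from the hinge, must supply this moment: P = 12.5261/0.96 = 13.048 kN.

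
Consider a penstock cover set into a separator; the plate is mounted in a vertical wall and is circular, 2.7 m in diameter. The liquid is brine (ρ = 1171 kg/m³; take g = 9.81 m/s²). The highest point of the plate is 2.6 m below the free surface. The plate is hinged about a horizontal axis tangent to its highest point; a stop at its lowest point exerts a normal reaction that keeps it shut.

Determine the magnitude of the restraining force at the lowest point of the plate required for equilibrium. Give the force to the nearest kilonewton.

γ = ρg = 1171 × 9.81 / 1000 = 11.48751 kN/m³.
The centroid is at the centre, 1.35 m below the top of the plate, so the centroid depth is h_c = 2.6 + 1.35 = 3.95 m.
A = π(1.35)² = 5.72555 m².
Resultant F = γ·h_c·A = 11.48751 × 3.95 × 5.72555 = 259.801 kN.
I_c = πr⁴/4 = π × 1.35⁴/4 = 2.6087 m⁴.
Centre of pressure: y_p = y_c + I_c/(y_c·A) = 3.95 + 2.6087/(3.95 × 5.72555) = 3.95 + 0.115348 = 4.06535 m along the plane.
The resultant acts 1.35 + 0.115348 = 1.46535 m (along the plate) below the hinge at the top edge, so the moment about the hinge is M = F × 1.46535 = 259.801 × 1.46535 = 380.699 kN·m.
A normal force at the bottom, 2.7 m from the hinge, must supply this moment: P = 380.699/2.7 = 141 kN.

P ≈ 141 kN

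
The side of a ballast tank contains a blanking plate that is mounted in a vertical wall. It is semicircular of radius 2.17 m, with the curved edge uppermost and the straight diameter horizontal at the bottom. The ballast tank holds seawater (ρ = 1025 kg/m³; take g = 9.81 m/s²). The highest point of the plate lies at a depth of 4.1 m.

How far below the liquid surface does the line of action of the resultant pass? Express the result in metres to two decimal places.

γ = ρg = 1025 × 9.81 / 1000 = 10.05525 kN/m³.
The centroid lies 4r/(3π) = 0.920977 m above the diameter, so r − 4r/(3π) = 2.17 − 0.920977 = 1.24902 m below the topmost point, so the centroid depth is h_c = 4.1 + 1.24902 = 5.34902 m.
A = πr²/2 = π × 2.17²/2 = 7.39672 m².
Resultant F = γ·h_c·A = 10.05525 × 5.34902 × 7.39672 = 397.838 kN.
I_c = (π/8 − 8/(9π))·r⁴ = 0.109757 × 2.17⁴ = 2.43372 m⁴.
Centre of pressure: y_p = y_c + I_c/(y_c·A) = 5.34902 + 2.43372/(5.34902 × 7.39672) = 5.34902 + 0.0615116 = 5.41053 m along the plane.

h_p = 5.41 m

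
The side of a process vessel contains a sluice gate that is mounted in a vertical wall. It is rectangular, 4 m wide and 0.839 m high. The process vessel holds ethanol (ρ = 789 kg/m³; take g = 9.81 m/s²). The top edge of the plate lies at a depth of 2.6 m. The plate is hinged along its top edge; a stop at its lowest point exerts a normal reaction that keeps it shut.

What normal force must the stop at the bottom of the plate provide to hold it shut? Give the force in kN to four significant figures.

γ = ρg = 789 × 9.81 / 1000 = 7.74009 kN/m³.
The centroid lies 0.839/2 = 0.4195 m below the top edge, so the centroid depth is h_c = 2.6 + 0.4195 = 3.0195 m.
A = 4 × 0.839 = 3.356 m².
Resultant F = γ·h_c·A = 7.74009 × 3.0195 × 3.356 = 78.4338 kN.
I_c = b·h³/12 = 4 × 0.839³/12 = 0.196863 m⁴.
Centre of pressure: y_p = y_c + I_c/(y_c·A) = 3.0195 + 0.196863/(3.0195 × 3.356) = 3.0195 + 0.0194271 = 3.03893 m along the plane.
The resultant acts 0.4195 + 0.0194271 = 0.438927 m (along the plate) below the hinge at the top edge, so the moment about the hinge is M = F × 0.438927 = 78.4338 × 0.438927 = 34.4267 kN·m.
A normal force at the bottom, 0.839 m from the hinge, must supply this moment: P = 34.4267/0.839 = 41.033 kN.

P ≈ 41.03 kN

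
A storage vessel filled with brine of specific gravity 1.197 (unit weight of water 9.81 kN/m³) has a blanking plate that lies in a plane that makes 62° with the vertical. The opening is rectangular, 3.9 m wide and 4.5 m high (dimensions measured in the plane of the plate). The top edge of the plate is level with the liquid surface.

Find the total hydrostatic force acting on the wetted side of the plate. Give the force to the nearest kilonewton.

γ = 1.197 × 9.81 = 11.74257 kN/m³.
The plate makes 62° with the vertical, i.e. θ = 90° − 62° = 28° to the horizontal. Measuring y along the incline from the free-surface line, vertical depth h = y·sinθ with sinθ = 0.469472.
The centroid lies 4.5/2 = 2.25 m below the top edge, so y_c = 2.25 m and h_c = 2.25 × 0.469472 = 1.05631 m.
A = 3.9 × 4.5 = 17.55 m².
Resultant F = γ·h_c·A = 11.74257 × 1.05631 × 17.55 = 217.687 kN.

F ≈ 218 kN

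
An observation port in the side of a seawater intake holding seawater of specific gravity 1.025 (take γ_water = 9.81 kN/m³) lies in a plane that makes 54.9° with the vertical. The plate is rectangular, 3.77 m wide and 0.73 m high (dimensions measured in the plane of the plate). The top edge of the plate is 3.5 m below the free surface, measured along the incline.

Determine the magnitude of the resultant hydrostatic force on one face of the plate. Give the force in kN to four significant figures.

F ≈ 61.50 kN

γ = 1.025 × 9.81 = 10.05525 kN/m³.
The plate makes 54.9° with the vertical, i.e. θ = 90° − 54.9° = 35.1° to the horizontal. Measuring y along the incline from the free-surface line, vertical depth h = y·sinθ with sinθ = 0.575005.
The centroid lies 0.73/2 = 0.365 m below the top edge, so y_c = 3.5 + 0.365 = 3.865 m and h_c = 3.865 × 0.575005 = 2.22239 m.
A = 3.77 × 0.73 = 2.7521 m².
Resultant F = γ·h_c·A = 10.05525 × 2.22239 × 2.7521 = 61.5003 kN.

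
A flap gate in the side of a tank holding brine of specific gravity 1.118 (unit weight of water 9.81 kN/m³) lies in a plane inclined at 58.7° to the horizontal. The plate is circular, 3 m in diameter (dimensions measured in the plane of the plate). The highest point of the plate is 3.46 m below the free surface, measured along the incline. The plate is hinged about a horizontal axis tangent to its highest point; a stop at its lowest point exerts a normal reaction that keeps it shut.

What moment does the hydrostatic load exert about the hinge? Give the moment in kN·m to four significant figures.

M ≈ 530.1 kN·m

γ = 1.118 × 9.81 = 10.96758 kN/m³.
Let θ = 58.7° be the plate's angle to the horizontal; measure y along the incline from where the plane meets the free surface. Vertical depth h = y·sinθ with sinθ = 0.854459.
The centroid is at the centre, 1.5 m below the top of the plate, so y_c = 3.46 + 1.5 = 4.96 m and h_c = 4.96 × 0.854459 = 4.23812 m.
A = π(1.5)² = 7.06858 m².
Resultant F = γ·h_c·A = 10.96758 × 4.23812 × 7.06858 = 328.561 kN.
I_c = πr⁴/4 = π × 1.5⁴/4 = 3.97608 m⁴.
Centre of pressure: y_p = y_c + I_c/(y_c·A) = 4.96 + 3.97608/(4.96 × 7.06858) = 4.96 + 0.113407 = 5.07341 m along the plane.
The resultant acts 1.5 + 0.113407 = 1.61341 m (along the plate) below the hinge at the top edge, so the moment about the hinge is M = F × 1.61341 = 328.561 × 1.61341 = 530.104 kN·m.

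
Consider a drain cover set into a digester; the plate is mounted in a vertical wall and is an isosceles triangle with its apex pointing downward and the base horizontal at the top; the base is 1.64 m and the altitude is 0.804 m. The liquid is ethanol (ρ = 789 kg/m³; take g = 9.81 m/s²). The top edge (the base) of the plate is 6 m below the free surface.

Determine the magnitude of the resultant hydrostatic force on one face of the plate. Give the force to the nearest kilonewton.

γ = ρg = 789 × 9.81 / 1000 = 7.74009 kN/m³.
With the apex down, the centroid sits h/3 = 0.804/3 = 0.268 m below the base (the top edge), so the centroid depth is h_c = 6 + 0.268 = 6.268 m.
A = ½ × 1.64 × 0.804 = 0.65928 m².
Resultant F = γ·h_c·A = 7.74009 × 6.268 × 0.65928 = 31.9849 kN.

F ≈ 32 kN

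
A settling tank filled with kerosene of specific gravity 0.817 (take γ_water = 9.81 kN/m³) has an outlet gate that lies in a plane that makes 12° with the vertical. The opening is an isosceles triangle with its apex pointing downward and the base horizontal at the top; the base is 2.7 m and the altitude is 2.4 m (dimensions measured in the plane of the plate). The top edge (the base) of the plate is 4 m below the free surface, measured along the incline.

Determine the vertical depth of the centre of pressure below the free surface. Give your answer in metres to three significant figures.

h_p = 4.76 m

γ = 0.817 × 9.81 = 8.01477 kN/m³.
The plate makes 12° with the vertical, i.e. θ = 90° − 12° = 78° to the horizontal. Measuring y along the incline from the free-surface line, vertical depth h = y·sinθ with sinθ = 0.978148.
With the apex down, the centroid sits h/3 = 2.4/3 = 0.8 m below the base (the top edge), so y_c = 4 + 0.8 = 4.8 m and h_c = 4.8 × 0.978148 = 4.69511 m.
A = ½ × 2.7 × 2.4 = 3.24 m².
Resultant F = γ·h_c·A = 8.01477 × 4.69511 × 3.24 = 121.922 kN.
I_c = b·h³/36 = 2.7 × 2.4³/36 = 1.0368 m⁴.
Centre of pressure: y_p = y_c + I_c/(y_c·A) = 4.8 + 1.0368/(4.8 × 3.24) = 4.8 + 0.0666667 = 4.86667 m along the plane.
Vertically, h_p = y_p·sinθ = 4.86667 × 0.978148 = 4.76032 m.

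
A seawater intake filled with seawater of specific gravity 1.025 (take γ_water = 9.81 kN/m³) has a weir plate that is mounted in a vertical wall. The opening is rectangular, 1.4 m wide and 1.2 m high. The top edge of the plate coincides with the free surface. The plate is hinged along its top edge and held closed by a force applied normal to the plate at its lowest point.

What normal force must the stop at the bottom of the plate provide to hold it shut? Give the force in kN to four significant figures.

P ≈ 6.757 kN

γ = 1.025 × 9.81 = 10.05525 kN/m³.
The centroid lies 1.2/2 = 0.6 m below the top edge, so the centroid depth is h_c = 0.6 m.
A = 1.4 × 1.2 = 1.68 m².
Resultant F = γ·h_c·A = 10.05525 × 0.6 × 1.68 = 10.1357 kN.
I_c = b·h³/12 = 1.4 × 1.2³/12 = 0.2016 m⁴.
Centre of pressure: y_p = y_c + I_c/(y_c·A) = 0.6 + 0.2016/(0.6 × 1.68) = 0.6 + 0.2 = 0.8 m along the plane.
The resultant acts 0.6 + 0.2 = 0.8 m (along the plate) below the hinge at the top edge, so the moment about the hinge is M = F × 0.8 = 10.1357 × 0.8 = 8.10856 kN·m.
A normal force at the bottom, 1.2 m from the hinge, must supply this moment: P = 8.10856/1.2 = 6.75713 kN.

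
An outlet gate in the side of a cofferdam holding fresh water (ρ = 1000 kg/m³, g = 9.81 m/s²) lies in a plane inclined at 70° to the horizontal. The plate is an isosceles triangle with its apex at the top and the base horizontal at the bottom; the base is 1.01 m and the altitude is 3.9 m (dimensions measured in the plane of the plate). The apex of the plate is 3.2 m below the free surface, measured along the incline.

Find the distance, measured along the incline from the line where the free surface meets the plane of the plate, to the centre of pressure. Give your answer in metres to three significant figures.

y_p = 5.95 m

γ = ρg = 1000 × 9.81 = 9810 N/m³ = 9.81 kN/m³.
Let θ = 70° be the plate's angle to the horizontal; measure y along the incline from where the plane meets the free surface. Vertical depth h = y·sinθ with sinθ = 0.939693.
With the apex up, the centroid sits 2h/3 = 2 × 3.9/3 = 2.6 m below the apex, so y_c = 3.2 + 2.6 = 5.8 m and h_c = 5.8 × 0.939693 = 5.45022 m.
A = ½ × 1.01 × 3.9 = 1.9695 m².
Resultant F = γ·h_c·A = 9.81 × 5.45022 × 1.9695 = 105.303 kN.
I_c = b·h³/36 = 1.01 × 3.9³/36 = 1.66423 m⁴.
Centre of pressure: y_p = y_c + I_c/(y_c·A) = 5.8 + 1.66423/(5.8 × 1.9695) = 5.8 + 0.14569 = 5.94569 m along the plane.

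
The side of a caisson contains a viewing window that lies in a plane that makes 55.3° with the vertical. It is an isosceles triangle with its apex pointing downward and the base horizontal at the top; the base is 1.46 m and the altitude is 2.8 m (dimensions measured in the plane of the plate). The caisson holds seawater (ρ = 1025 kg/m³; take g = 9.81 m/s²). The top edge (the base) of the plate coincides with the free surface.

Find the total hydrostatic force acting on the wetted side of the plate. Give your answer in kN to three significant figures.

F ≈ 10.9 kN

γ = ρg = 1025 × 9.81 / 1000 = 10.05525 kN/m³.
The plate makes 55.3° with the vertical, i.e. θ = 90° − 55.3° = 34.7° to the horizontal. Measuring y along the incline from the free-surface line, vertical depth h = y·sinθ with sinθ = 0.569280.
With the apex down, the centroid sits h/3 = 2.8/3 = 0.933333 m below the base (the top edge), so y_c = 0.933333 m and h_c = 0.933333 × 0.569280 = 0.531328 m.
A = ½ × 1.46 × 2.8 = 2.044 m².
Resultant F = γ·h_c·A = 10.05525 × 0.531328 × 2.044 = 10.9203 kN.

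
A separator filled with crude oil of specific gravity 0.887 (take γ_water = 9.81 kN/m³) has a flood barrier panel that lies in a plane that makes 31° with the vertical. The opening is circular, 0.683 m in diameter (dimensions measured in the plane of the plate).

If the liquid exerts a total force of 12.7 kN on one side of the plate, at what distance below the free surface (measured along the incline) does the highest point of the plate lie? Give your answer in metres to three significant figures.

y_top ≈ 4.31 m

γ = 0.887 × 9.81 = 8.70147 kN/m³.
A = π(0.3415)² = 0.36638 m².
From F = γ·h_c·A, the centroid depth is h_c = 12.7/(8.70147 × 0.36638) = 3.98363 m.
The plate makes 31° with the vertical, i.e. θ = 90° − 31° = 59° to the horizontal. Measuring y along the incline from the free-surface line, vertical depth h = y·sinθ with sinθ = 0.857167.
Along the incline, y_c = h_c/sinθ = 3.98363/0.857167 = 4.64744 m.
The centroid is at the centre, 0.3415 m below the top of the plate, so the highest point sits at y_top = 4.64744 − 0.3415 = 4.30594 m along the incline.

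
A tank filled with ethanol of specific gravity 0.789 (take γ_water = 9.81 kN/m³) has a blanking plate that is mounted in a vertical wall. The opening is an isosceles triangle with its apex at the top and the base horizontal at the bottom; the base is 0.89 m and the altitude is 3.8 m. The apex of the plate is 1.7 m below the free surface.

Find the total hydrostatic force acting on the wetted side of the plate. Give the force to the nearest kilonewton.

γ = 0.789 × 9.81 = 7.74009 kN/m³.
With the apex up, the centroid sits 2h/3 = 2 × 3.8/3 = 2.53333 m below the apex, so the centroid depth is h_c = 1.7 + 2.53333 = 4.23333 m.
A = ½ × 0.89 × 3.8 = 1.691 m².
Resultant F = γ·h_c·A = 7.74009 × 4.23333 × 1.691 = 55.4079 kN.

F ≈ 55 kN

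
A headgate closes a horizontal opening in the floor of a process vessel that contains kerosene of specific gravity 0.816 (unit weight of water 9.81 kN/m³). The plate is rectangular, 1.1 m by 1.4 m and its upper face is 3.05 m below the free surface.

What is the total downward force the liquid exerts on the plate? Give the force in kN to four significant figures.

γ = 0.816 × 9.81 = 8.00496 kN/m³.
The plate is horizontal, so pressure is uniform at p = γ·h = 8.00496 × 3.05 = 24.4151 kN/m².
A = 1.1 × 1.4 = 1.54 m².
F = p·A = 24.4151 × 1.54 = 37.5993 kN.

F ≈ 37.60 kN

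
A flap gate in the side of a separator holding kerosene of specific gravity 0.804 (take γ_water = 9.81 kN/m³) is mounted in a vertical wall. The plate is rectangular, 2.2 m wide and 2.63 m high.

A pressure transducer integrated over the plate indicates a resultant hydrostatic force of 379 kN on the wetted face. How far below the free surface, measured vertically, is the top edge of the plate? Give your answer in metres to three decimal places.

d_top ≈ 6.990 m

γ = 0.804 × 9.81 = 7.88724 kN/m³.
A = 2.2 × 2.63 = 5.786 m².
From F = γ·h_c·A, the centroid depth is h_c = 379/(7.88724 × 5.786) = 8.30493 m.
The centroid lies 2.63/2 = 1.315 m below the top edge, so the top edge sits at h_top = 8.30493 − 1.315 = 6.98993 m below the surface.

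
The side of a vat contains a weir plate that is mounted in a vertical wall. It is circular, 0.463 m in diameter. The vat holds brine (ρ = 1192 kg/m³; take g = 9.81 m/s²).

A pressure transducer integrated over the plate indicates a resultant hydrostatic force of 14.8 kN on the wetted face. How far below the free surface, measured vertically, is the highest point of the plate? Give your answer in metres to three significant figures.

γ = ρg = 1192 × 9.81 / 1000 = 11.69352 kN/m³.
A = π(0.2315)² = 0.168365 m².
From F = γ·h_c·A, the centroid depth is h_c = 14.8/(11.69352 × 0.168365) = 7.51735 m.
The centroid is at the centre, 0.2315 m below the top of the plate, so the highest point sits at h_top = 7.51735 − 0.2315 = 7.28585 m below the surface.

d_top ≈ 7.29 m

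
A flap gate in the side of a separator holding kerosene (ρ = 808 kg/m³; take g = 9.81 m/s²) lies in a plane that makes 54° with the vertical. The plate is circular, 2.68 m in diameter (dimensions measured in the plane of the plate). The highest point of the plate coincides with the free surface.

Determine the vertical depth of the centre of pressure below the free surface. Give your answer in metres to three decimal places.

γ = ρg = 808 × 9.81 / 1000 = 7.92648 kN/m³.
The plate makes 54° with the vertical, i.e. θ = 90° − 54° = 36° to the horizontal. Measuring y along the incline from the free-surface line, vertical depth h = y·sinθ with sinθ = 0.587785.
The centroid is at the centre, 1.34 m below the top of the plate, so y_c = 1.34 m and h_c = 1.34 × 0.587785 = 0.787632 m.
A = π(1.34)² = 5.64104 m².
Resultant F = γ·h_c·A = 7.92648 × 0.787632 × 5.64104 = 35.2179 kN.
I_c = πr⁴/4 = π × 1.34⁴/4 = 2.53226 m⁴.
Centre of pressure: y_p = y_c + I_c/(y_c·A) = 1.34 + 2.53226/(1.34 × 5.64104) = 1.34 + 0.335 = 1.675 m along the plane.
Vertically, h_p = y_p·sinθ = 1.675 × 0.587785 = 0.98454 m.

h_p = 0.985 m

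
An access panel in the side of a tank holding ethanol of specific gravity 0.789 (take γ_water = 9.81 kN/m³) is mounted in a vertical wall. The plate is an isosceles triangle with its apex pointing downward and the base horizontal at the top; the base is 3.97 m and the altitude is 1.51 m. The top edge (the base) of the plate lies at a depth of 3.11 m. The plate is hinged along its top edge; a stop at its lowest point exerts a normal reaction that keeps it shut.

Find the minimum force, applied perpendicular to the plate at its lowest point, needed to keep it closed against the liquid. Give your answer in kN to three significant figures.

P ≈ 29.9 kN

γ = 0.789 × 9.81 = 7.74009 kN/m³.
With the apex down, the centroid sits h/3 = 1.51/3 = 0.503333 m below the base (the top edge), so the centroid depth is h_c = 3.11 + 0.503333 = 3.61333 m.
A = ½ × 3.97 × 1.51 = 2.99735 m².
Resultant F = γ·h_c·A = 7.74009 × 3.61333 × 2.99735 = 83.8284 kN.
I_c = b·h³/36 = 3.97 × 1.51³/36 = 0.379681 m⁴.
Centre of pressure: y_p = y_c + I_c/(y_c·A) = 3.61333 + 0.379681/(3.61333 × 2.99735) = 3.61333 + 0.0350569 = 3.64839 m along the plane.
The resultant acts 0.503333 + 0.0350569 = 0.53839 m (along the plate) below the hinge at the top edge, so the moment about the hinge is M = F × 0.53839 = 83.8284 × 0.53839 = 45.1324 kN·m.
A normal force at the bottom, 1.51 m from the hinge, must supply this moment: P = 45.1324/1.51 = 29.889 kN.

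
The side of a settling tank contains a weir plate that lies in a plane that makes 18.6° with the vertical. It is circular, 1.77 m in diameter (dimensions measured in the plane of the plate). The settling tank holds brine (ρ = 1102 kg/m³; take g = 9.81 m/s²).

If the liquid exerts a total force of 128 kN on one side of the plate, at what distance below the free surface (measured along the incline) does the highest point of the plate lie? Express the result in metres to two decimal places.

y_top ≈ 4.19 m

γ = ρg = 1102 × 9.81 / 1000 = 10.81062 kN/m³.
A = π(0.885)² = 2.46057 m².
From F = γ·h_c·A, the centroid depth is h_c = 128/(10.81062 × 2.46057) = 4.81198 m.
The plate makes 18.6° with the vertical, i.e. θ = 90° − 18.6° = 71.4° to the horizontal. Measuring y along the incline from the free-surface line, vertical depth h = y·sinθ with sinθ = 0.947768.
Along the incline, y_c = h_c/sinθ = 4.81198/0.947768 = 5.07717 m.
The centroid is at the centre, 0.885 m below the top of the plate, so the highest point sits at y_top = 5.07717 − 0.885 = 4.19217 m along the incline.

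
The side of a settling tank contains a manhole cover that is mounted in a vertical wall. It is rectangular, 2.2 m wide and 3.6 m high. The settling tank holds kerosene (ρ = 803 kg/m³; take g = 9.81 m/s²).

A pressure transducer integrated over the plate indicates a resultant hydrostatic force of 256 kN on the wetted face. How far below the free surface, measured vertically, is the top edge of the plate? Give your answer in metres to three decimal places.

γ = ρg = 803 × 9.81 / 1000 = 7.87743 kN/m³.
A = 2.2 × 3.6 = 7.92 m².
From F = γ·h_c·A, the centroid depth is h_c = 256/(7.87743 × 7.92) = 4.10327 m.
The centroid lies 3.6/2 = 1.8 m below the top edge, so the top edge sits at h_top = 4.10327 − 1.8 = 2.30327 m below the surface.

d_top ≈ 2.303 m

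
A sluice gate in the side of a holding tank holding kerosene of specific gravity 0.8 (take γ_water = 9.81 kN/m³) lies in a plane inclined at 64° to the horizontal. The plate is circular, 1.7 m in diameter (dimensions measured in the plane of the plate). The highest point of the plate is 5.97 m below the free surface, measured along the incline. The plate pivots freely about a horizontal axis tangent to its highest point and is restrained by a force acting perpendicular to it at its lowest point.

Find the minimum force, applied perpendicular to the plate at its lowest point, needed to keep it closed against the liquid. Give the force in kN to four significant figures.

γ = 0.8 × 9.81 = 7.848 kN/m³.
Let θ = 64° be the plate's angle to the horizontal; measure y along the incline from where the plane meets the free surface. Vertical depth h = y·sinθ with sinθ = 0.898794.
The centroid is at the centre, 0.85 m below the top of the plate, so y_c = 5.97 + 0.85 = 6.82 m and h_c = 6.82 × 0.898794 = 6.12978 m.
A = π(0.85)² = 2.2698 m².
Resultant F = γ·h_c·A = 7.848 × 6.12978 × 2.2698 = 109.192 kN.
I_c = πr⁴/4 = π × 0.85⁴/4 = 0.409983 m⁴.
Centre of pressure: y_p = y_c + I_c/(y_c·A) = 6.82 + 0.409983/(6.82 × 2.2698) = 6.82 + 0.0264846 = 6.84648 m along the plane.
The resultant acts 0.85 + 0.0264846 = 0.876485 m (along the plate) below the hinge at the top edge, so the moment about the hinge is M = F × 0.876485 = 109.192 × 0.876485 = 95.7052 kN·m.
A normal force at the bottom, 1.7 m from the hinge, must supply this moment: P = 95.7052/1.7 = 56.2972 kN.

P ≈ 56.30 kN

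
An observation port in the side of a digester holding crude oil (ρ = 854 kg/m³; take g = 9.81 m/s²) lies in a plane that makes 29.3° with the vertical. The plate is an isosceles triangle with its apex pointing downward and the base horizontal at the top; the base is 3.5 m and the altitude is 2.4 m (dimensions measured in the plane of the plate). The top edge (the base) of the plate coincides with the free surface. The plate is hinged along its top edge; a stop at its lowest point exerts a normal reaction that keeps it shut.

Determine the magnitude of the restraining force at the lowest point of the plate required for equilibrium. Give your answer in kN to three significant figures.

P ≈ 12.3 kN

γ = ρg = 854 × 9.81 / 1000 = 8.37774 kN/m³.
The plate makes 29.3° with the vertical, i.e. θ = 90° − 29.3° = 60.7° to the horizontal. Measuring y along the incline from the free-surface line, vertical depth h = y·sinθ with sinθ = 0.872069.
With the apex down, the centroid sits h/3 = 2.4/3 = 0.8 m below the base (the top edge), so y_c = 0.8 m and h_c = 0.8 × 0.872069 = 0.697655 m.
A = ½ × 3.5 × 2.4 = 4.2 m².
Resultant F = γ·h_c·A = 8.37774 × 0.697655 × 4.2 = 24.548 kN.
I_c = b·h³/36 = 3.5 × 2.4³/36 = 1.344 m⁴.
Centre of pressure: y_p = y_c + I_c/(y_c·A) = 0.8 + 1.344/(0.8 × 4.2) = 0.8 + 0.4 = 1.2 m along the plane.
The resultant acts 0.8 + 0.4 = 1.2 m (along the plate) below the hinge at the top edge, so the moment about the hinge is M = F × 1.2 = 24.548 × 1.2 = 29.4576 kN·m.
A normal force at the bottom, 2.4 m from the hinge, must supply this moment: P = 29.4576/2.4 = 12.274 kN.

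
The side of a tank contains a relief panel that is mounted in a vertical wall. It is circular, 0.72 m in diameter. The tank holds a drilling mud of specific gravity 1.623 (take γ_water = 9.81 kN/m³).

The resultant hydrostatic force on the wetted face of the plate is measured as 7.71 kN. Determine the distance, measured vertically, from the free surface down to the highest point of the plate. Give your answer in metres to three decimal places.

d_top ≈ 0.829 m

γ = 1.623 × 9.81 = 15.92163 kN/m³.
A = π(0.36)² = 0.40715 m².
From F = γ·h_c·A, the centroid depth is h_c = 7.71/(15.92163 × 0.40715) = 1.18936 m.
The centroid is at the centre, 0.36 m below the top of the plate, so the highest point sits at h_top = 1.18936 − 0.36 = 0.82936 m below the surface.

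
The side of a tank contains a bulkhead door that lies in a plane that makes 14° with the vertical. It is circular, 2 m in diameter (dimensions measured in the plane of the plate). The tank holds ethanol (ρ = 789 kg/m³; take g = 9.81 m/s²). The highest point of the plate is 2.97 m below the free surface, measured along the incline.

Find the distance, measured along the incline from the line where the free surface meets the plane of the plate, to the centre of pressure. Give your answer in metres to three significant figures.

y_p = 4.03 m

γ = ρg = 789 × 9.81 / 1000 = 7.74009 kN/m³.
The plate makes 14° with the vertical, i.e. θ = 90° − 14° = 76° to the horizontal. Measuring y along the incline from the free-surface line, vertical depth h = y·sinθ with sinθ = 0.970296.
The centroid is at the centre, 1 m below the top of the plate, so y_c = 2.97 + 1 = 3.97 m and h_c = 3.97 × 0.970296 = 3.85208 m.
A = π(1)² = 3.14159 m².
Resultant F = γ·h_c·A = 7.74009 × 3.85208 × 3.14159 = 93.6679 kN.
I_c = πr⁴/4 = π × 1⁴/4 = 0.785398 m⁴.
Centre of pressure: y_p = y_c + I_c/(y_c·A) = 3.97 + 0.785398/(3.97 × 3.14159) = 3.97 + 0.0629723 = 4.03297 m along the plane.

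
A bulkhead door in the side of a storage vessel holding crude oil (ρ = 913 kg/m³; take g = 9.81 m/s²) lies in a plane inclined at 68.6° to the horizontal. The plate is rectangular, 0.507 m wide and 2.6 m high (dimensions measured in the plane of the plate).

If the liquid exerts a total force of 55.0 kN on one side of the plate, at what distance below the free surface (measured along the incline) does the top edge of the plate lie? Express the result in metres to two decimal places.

y_top ≈ 3.70 m

γ = ρg = 913 × 9.81 / 1000 = 8.95653 kN/m³.
A = 0.507 × 2.6 = 1.3182 m².
From F = γ·h_c·A, the centroid depth is h_c = 55.0/(8.95653 × 1.3182) = 4.65845 m.
Let θ = 68.6° be the plate's angle to the horizontal; measure y along the incline from where the plane meets the free surface. Vertical depth h = y·sinθ with sinθ = 0.931056.
Along the incline, y_c = h_c/sinθ = 4.65845/0.931056 = 5.0034 m.
The centroid lies 2.6/2 = 1.3 m below the top edge, so the top edge sits at y_top = 5.0034 − 1.3 = 3.7034 m along the incline.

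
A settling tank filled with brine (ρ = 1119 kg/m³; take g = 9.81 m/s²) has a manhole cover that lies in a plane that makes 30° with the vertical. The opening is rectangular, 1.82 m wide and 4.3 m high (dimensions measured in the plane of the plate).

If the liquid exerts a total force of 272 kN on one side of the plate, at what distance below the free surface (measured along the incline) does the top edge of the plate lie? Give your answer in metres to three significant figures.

γ = ρg = 1119 × 9.81 / 1000 = 10.97739 kN/m³.
A = 1.82 × 4.3 = 7.826 m².
From F = γ·h_c·A, the centroid depth is h_c = 272/(10.97739 × 7.826) = 3.16614 m.
The plate makes 30° with the vertical, i.e. θ = 90° − 30° = 60° to the horizontal. Measuring y along the incline from the free-surface line, vertical depth h = y·sinθ with sinθ = 0.866025.
Along the incline, y_c = h_c/sinθ = 3.16614/0.866025 = 3.65595 m.
The centroid lies 4.3/2 = 2.15 m below the top edge, so the top edge sits at y_top = 3.65595 − 2.15 = 1.50595 m along the incline.

y_top ≈ 1.51 m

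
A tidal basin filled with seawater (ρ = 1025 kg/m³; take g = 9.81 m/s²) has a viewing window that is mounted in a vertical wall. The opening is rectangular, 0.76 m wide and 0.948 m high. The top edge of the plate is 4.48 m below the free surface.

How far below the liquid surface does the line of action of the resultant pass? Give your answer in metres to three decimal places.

h_p = 4.969 m

γ = ρg = 1025 × 9.81 / 1000 = 10.05525 kN/m³.
The centroid lies 0.948/2 = 0.474 m below the top edge, so the centroid depth is h_c = 4.48 + 0.474 = 4.954 m.
A = 0.76 × 0.948 = 0.72048 m².
Resultant F = γ·h_c·A = 10.05525 × 4.954 × 0.72048 = 35.8898 kN.
I_c = b·h³/12 = 0.76 × 0.948³/12 = 0.0539582 m⁴.
Centre of pressure: y_p = y_c + I_c/(y_c·A) = 4.954 + 0.0539582/(4.954 × 0.72048) = 4.954 + 0.0151175 = 4.96912 m along the plane.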